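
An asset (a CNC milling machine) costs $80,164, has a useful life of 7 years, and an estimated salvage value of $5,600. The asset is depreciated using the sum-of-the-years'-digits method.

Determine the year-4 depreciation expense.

Depreciable base = $80,164 − $5,600 = $74,564.
Sum of the years' digits = 7+6+5+4+3+2+1 = 28.
Year 1: $74,564 × 7/28 = $18,641. Book value $61,523.
Year 2: $74,564 × 6/28 = $15,978. Book value $45,545.
Year 3: $74,564 × 5/28 = $13,315. Book value $32,230.
Year 4: $74,564 × 4/28 = $10,652. Book value $21,578.

$10,652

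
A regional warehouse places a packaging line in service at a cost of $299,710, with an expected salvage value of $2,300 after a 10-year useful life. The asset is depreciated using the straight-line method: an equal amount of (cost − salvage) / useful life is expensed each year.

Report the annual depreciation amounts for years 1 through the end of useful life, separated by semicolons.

Depreciable base = $299,710 − $2,300 = $297,410.
Annual expense = $297,410 / 10 = $29,741.
End of year 1: book value $269,969.
End of year 2: book value $240,228.
End of year 3: book value $210,487.
End of year 4: book value $180,746.
End of year 5: book value $151,005.
End of year 6: book value $121,264.
End of year 7: book value $91,523.
End of year 8: book value $61,782.
End of year 9: book value $32,041.
End of year 10: book value $2,300.

$29,741; $29,741; $29,741; $29,741; $29,741; $29,741; $29,741; $29,741; $29,741; $29,741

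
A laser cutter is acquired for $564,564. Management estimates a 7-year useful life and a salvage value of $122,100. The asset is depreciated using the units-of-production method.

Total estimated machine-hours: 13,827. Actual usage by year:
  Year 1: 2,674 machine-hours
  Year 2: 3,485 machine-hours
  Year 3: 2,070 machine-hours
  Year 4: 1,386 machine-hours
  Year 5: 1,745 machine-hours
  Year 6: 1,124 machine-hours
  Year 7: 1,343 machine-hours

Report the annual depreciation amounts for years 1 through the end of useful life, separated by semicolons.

Depreciable base = $564,564 − $122,100 = $442,464.
Rate = $442,464 / 13,827 machine-hours = $32 per machine-hour.
Year 1: 2,674 × $32 = $85,568. Book value $478,996.
Year 2: 3,485 × $32 = $111,520. Book value $367,476.
Year 3: 2,070 × $32 = $66,240. Book value $301,236.
Year 4: 1,386 × $32 = $44,352. Book value $256,884.
Year 5: 1,745 × $32 = $55,840. Book value $201,044.
Year 6: 1,124 × $32 = $35,968. Book value $165,076.
Year 7: 1,343 × $32 = $42,976. Book value $122,100.

$85,568; $111,520; $66,240; $44,352; $55,840; $35,968; $42,976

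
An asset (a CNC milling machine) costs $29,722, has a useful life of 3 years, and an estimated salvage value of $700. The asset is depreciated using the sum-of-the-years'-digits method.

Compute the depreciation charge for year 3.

Depreciable base = $29,722 − $700 = $29,022.
Sum of the years' digits = 3+2+1 = 6.
Year 1: $29,022 × 3/6 = $14,511. Book value $15,211.
Year 2: $29,022 × 2/6 = $9,674. Book value $5,537.
Year 3: $29,022 × 1/6 = $4,837. Book value $700.

$4,837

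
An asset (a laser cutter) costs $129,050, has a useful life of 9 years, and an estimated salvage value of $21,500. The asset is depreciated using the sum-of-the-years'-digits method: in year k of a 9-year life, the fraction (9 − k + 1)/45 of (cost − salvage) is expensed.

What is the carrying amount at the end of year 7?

$28,670

Depreciable base = $129,050 − $21,500 = $107,550.
Sum of the years' digits = 9+8+7+6+5+4+3+2+1 = 45.
Year 1: $107,550 × 9/45 = $21,510. Book value $107,540.
Year 2: $107,550 × 8/45 = $19,120. Book value $88,420.
Year 3: $107,550 × 7/45 = $16,730. Book value $71,690.
Year 4: $107,550 × 6/45 = $14,340. Book value $57,350.
Year 5: $107,550 × 5/45 = $11,950. Book value $45,400.
Year 6: $107,550 × 4/45 = $9,560. Book value $35,840.
Year 7: $107,550 × 3/45 = $7,170. Book value $28,670.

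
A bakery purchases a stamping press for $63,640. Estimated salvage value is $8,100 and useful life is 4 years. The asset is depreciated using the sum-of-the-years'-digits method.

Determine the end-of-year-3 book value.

Depreciable base = $63,640 − $8,100 = $55,540.
Sum of the years' digits = 4+3+2+1 = 10.
Year 1: $55,540 × 4/10 = $22,216. Book value $41,424.
Year 2: $55,540 × 3/10 = $16,662. Book value $24,762.
Year 3: $55,540 × 2/10 = $11,108. Book value $13,654.

$13,654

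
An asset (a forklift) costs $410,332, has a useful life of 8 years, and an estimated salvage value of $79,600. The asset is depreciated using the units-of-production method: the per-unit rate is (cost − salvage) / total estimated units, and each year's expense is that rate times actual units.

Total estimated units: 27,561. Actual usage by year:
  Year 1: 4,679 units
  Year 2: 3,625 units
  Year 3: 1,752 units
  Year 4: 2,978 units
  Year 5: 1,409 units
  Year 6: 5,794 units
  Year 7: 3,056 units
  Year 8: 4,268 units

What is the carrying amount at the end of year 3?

$289,660

Depreciable base = $410,332 − $79,600 = $330,732.
Rate = $330,732 / 27,561 units = $12 per unit.
Year 1: 4,679 × $12 = $56,148. Book value $354,184.
Year 2: 3,625 × $12 = $43,500. Book value $310,684.
Year 3: 1,752 × $12 = $21,024. Book value $289,660.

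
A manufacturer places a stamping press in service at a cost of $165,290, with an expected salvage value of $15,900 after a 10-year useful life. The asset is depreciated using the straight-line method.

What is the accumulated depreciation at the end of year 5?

Depreciable base = $165,290 − $15,900 = $149,390.
Annual expense = $149,390 / 10 = $14,939.
End of year 1: book value $150,351.
End of year 2: book value $135,412.
End of year 3: book value $120,473.
End of year 4: book value $105,534.
End of year 5: book value $90,595.
Accumulated through year 5 = $165,290 − $90,595 = $74,695.

$74,695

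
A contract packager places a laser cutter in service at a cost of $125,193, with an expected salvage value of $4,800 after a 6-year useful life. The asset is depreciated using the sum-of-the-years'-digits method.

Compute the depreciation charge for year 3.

Depreciable base = $125,193 − $4,800 = $120,393.
Sum of the years' digits = 6+5+4+3+2+1 = 21.
Year 1: $120,393 × 6/21 = $34,398. Book value $90,795.
Year 2: $120,393 × 5/21 = $28,665. Book value $62,130.
Year 3: $120,393 × 4/21 = $22,932. Book value $39,198.

$22,932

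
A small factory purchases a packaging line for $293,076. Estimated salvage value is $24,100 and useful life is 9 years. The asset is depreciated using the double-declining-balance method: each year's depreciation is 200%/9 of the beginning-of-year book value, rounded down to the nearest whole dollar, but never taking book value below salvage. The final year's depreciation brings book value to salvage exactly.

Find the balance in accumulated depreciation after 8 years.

$253,826

Depreciable base = $293,076 − $24,100 = $268,976.
Year 1: ⌊$293,076 × 200%/9⌋ = $65,128. Book value $227,948.
Year 2: ⌊$227,948 × 200%/9⌋ = $50,655. Book value $177,293.
Year 3: ⌊$177,293 × 200%/9⌋ = $39,398. Book value $137,895.
Year 4: ⌊$137,895 × 200%/9⌋ = $30,643. Book value $107,252.
Year 5: ⌊$107,252 × 200%/9⌋ = $23,833. Book value $83,419.
Year 6: ⌊$83,419 × 200%/9⌋ = $18,537. Book value $64,882.
Year 7: ⌊$64,882 × 200%/9⌋ = $14,418. Book value $50,464.
Year 8: ⌊$50,464 × 200%/9⌋ = $11,214. Book value $39,250.
Accumulated through year 8 = $293,076 − $39,250 = $253,826.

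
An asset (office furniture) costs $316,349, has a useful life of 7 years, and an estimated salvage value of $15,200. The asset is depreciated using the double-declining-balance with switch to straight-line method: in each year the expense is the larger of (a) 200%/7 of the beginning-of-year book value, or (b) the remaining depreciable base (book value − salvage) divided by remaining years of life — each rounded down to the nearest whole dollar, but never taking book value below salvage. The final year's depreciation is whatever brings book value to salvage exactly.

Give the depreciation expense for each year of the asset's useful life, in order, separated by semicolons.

Depreciable base = $316,349 − $15,200 = $301,149.
Year 1: DB = ⌊$316,349 × 200%/7⌋ = $90,385; SL = ⌊$301,149/7⌋ = $43,021 → take DB $90,385. Book value $225,964.
Year 2: DB = ⌊$225,964 × 200%/7⌋ = $64,561; SL = ⌊$210,764/6⌋ = $35,127 → take DB $64,561. Book value $161,403.
Year 3: DB = ⌊$161,403 × 200%/7⌋ = $46,115; SL = ⌊$146,203/5⌋ = $29,240 → take DB $46,115. Book value $115,288.
Year 4: DB = ⌊$115,288 × 200%/7⌋ = $32,939; SL = ⌊$100,088/4⌋ = $25,022 → take DB $32,939. Book value $82,349.
Year 5: DB = ⌊$82,349 × 200%/7⌋ = $23,528; SL = ⌊$67,149/3⌋ = $22,383 → take DB $23,528. Book value $58,821.
Year 6: DB = ⌊$58,821 × 200%/7⌋ = $16,806; SL = ⌊$43,621/2⌋ = $21,810 → take SL $21,810. Book value $37,011.
Year 7 (final): $37,011 − $15,200 = $21,811. Book value $15,200.

$90,385; $64,561; $46,115; $32,939; $23,528; $21,810; $21,811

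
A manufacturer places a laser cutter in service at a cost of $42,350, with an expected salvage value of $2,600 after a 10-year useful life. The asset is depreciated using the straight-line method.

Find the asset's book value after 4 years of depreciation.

Depreciable base = $42,350 − $2,600 = $39,750.
Annual expense = $39,750 / 10 = $3,975.
End of year 1: book value $38,375.
End of year 2: book value $34,400.
End of year 3: book value $30,425.
End of year 4: book value $26,450.

$26,450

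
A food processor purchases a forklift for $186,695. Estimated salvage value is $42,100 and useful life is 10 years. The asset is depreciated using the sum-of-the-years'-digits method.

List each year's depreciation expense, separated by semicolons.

$26,290; $23,661; $21,032; $18,403; $15,774; $13,145; $10,516; $7,887; $5,258; $2,629

Depreciable base = $186,695 − $42,100 = $144,595.
Sum of the years' digits = 10+9+8+7+6+5+4+3+2+1 = 55.
Year 1: $144,595 × 10/55 = $26,290. Book value $160,405.
Year 2: $144,595 × 9/55 = $23,661. Book value $136,744.
Year 3: $144,595 × 8/55 = $21,032. Book value $115,712.
Year 4: $144,595 × 7/55 = $18,403. Book value $97,309.
Year 5: $144,595 × 6/55 = $15,774. Book value $81,535.
Year 6: $144,595 × 5/55 = $13,145. Book value $68,390.
Year 7: $144,595 × 4/55 = $10,516. Book value $57,874.
Year 8: $144,595 × 3/55 = $7,887. Book value $49,987.
Year 9: $144,595 × 2/55 = $5,258. Book value $44,729.
Year 10: $144,595 × 1/55 = $2,629. Book value $42,100.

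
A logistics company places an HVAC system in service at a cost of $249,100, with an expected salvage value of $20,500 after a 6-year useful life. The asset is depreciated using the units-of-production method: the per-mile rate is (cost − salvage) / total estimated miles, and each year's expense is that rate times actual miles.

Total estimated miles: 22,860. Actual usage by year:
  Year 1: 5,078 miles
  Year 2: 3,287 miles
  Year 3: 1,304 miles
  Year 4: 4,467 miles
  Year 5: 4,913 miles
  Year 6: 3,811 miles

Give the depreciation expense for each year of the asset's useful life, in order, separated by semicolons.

$50,780; $32,870; $13,040; $44,670; $49,130; $38,110

Depreciable base = $249,100 − $20,500 = $228,600.
Rate = $228,600 / 22,860 miles = $10 per mile.
Year 1: 5,078 × $10 = $50,780. Book value $198,320.
Year 2: 3,287 × $10 = $32,870. Book value $165,450.
Year 3: 1,304 × $10 = $13,040. Book value $152,410.
Year 4: 4,467 × $10 = $44,670. Book value $107,740.
Year 5: 4,913 × $10 = $49,130. Book value $58,610.
Year 6: 3,811 × $10 = $38,110. Book value $20,500.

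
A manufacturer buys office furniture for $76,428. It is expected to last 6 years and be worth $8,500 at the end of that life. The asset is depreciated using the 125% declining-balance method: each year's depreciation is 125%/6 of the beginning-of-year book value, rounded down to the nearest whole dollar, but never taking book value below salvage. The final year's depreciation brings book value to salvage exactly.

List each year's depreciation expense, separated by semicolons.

Depreciable base = $76,428 − $8,500 = $67,928.
Year 1: ⌊$76,428 × 125%/6⌋ = $15,922. Book value $60,506.
Year 2: ⌊$60,506 × 125%/6⌋ = $12,605. Book value $47,901.
Year 3: ⌊$47,901 × 125%/6⌋ = $9,979. Book value $37,922.
Year 4: ⌊$37,922 × 125%/6⌋ = $7,900. Book value $30,022.
Year 5: ⌊$30,022 × 125%/6⌋ = $6,254. Book value $23,768.
Year 6 (final): $23,768 − $8,500 = $15,268. Book value $8,500.

$15,922; $12,605; $9,979; $7,900; $6,254; $15,268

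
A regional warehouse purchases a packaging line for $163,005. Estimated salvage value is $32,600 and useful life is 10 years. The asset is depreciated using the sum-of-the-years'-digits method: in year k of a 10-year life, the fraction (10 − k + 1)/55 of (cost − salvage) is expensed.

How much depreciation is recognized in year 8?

Depreciable base = $163,005 − $32,600 = $130,405.
Sum of the years' digits = 10+9+8+7+6+5+4+3+2+1 = 55.
Year 1: $130,405 × 10/55 = $23,710. Book value $139,295.
Year 2: $130,405 × 9/55 = $21,339. Book value $117,956.
Year 3: $130,405 × 8/55 = $18,968. Book value $98,988.
Year 4: $130,405 × 7/55 = $16,597. Book value $82,391.
Year 5: $130,405 × 6/55 = $14,226. Book value $68,165.
Year 6: $130,405 × 5/55 = $11,855. Book value $56,310.
Year 7: $130,405 × 4/55 = $9,484. Book value $46,826.
Year 8: $130,405 × 3/55 = $7,113. Book value $39,713.

$7,113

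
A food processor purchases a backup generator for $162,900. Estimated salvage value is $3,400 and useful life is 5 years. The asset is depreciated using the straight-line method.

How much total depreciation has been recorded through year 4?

$127,600

Depreciable base = $162,900 − $3,400 = $159,500.
Annual expense = $159,500 / 5 = $31,900.
End of year 1: book value $131,000.
End of year 2: book value $99,100.
End of year 3: book value $67,200.
End of year 4: book value $35,300.
Accumulated through year 4 = $162,900 − $35,300 = $127,600.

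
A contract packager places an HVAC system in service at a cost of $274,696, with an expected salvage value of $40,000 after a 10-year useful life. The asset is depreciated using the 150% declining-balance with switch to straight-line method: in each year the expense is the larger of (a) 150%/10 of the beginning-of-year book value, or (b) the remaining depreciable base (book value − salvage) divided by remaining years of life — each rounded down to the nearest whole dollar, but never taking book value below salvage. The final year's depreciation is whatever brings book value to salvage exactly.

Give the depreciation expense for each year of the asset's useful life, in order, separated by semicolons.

Depreciable base = $274,696 − $40,000 = $234,696.
Year 1: DB = ⌊$274,696 × 150%/10⌋ = $41,204; SL = ⌊$234,696/10⌋ = $23,469 → take DB $41,204. Book value $233,492.
Year 2: DB = ⌊$233,492 × 150%/10⌋ = $35,023; SL = ⌊$193,492/9⌋ = $21,499 → take DB $35,023. Book value $198,469.
Year 3: DB = ⌊$198,469 × 150%/10⌋ = $29,770; SL = ⌊$158,469/8⌋ = $19,808 → take DB $29,770. Book value $168,699.
Year 4: DB = ⌊$168,699 × 150%/10⌋ = $25,304; SL = ⌊$128,699/7⌋ = $18,385 → take DB $25,304. Book value $143,395.
Year 5: DB = ⌊$143,395 × 150%/10⌋ = $21,509; SL = ⌊$103,395/6⌋ = $17,232 → take DB $21,509. Book value $121,886.
Year 6: DB = ⌊$121,886 × 150%/10⌋ = $18,282; SL = ⌊$81,886/5⌋ = $16,377 → take DB $18,282. Book value $103,604.
Year 7: DB = ⌊$103,604 × 150%/10⌋ = $15,540; SL = ⌊$63,604/4⌋ = $15,901 → take SL $15,901. Book value $87,703.
Year 8: DB = ⌊$87,703 × 150%/10⌋ = $13,155; SL = ⌊$47,703/3⌋ = $15,901 → take SL $15,901. Book value $71,802.
Year 9: DB = ⌊$71,802 × 150%/10⌋ = $10,770; SL = ⌊$31,802/2⌋ = $15,901 → take SL $15,901. Book value $55,901.
Year 10 (final): $55,901 − $40,000 = $15,901. Book value $40,000.

$41,204; $35,023; $29,770; $25,304; $21,509; $18,282; $15,901; $15,901; $15,901; $15,901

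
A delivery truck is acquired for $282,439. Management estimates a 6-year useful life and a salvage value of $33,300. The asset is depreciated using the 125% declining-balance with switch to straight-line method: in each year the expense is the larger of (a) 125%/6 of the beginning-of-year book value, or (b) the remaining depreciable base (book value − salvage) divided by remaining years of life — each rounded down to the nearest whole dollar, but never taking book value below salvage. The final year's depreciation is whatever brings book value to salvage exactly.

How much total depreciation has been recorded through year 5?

Depreciable base = $282,439 − $33,300 = $249,139.
Year 1: DB = ⌊$282,439 × 125%/6⌋ = $58,841; SL = ⌊$249,139/6⌋ = $41,523 → take DB $58,841. Book value $223,598.
Year 2: DB = ⌊$223,598 × 125%/6⌋ = $46,582; SL = ⌊$190,298/5⌋ = $38,059 → take DB $46,582. Book value $177,016.
Year 3: DB = ⌊$177,016 × 125%/6⌋ = $36,878; SL = ⌊$143,716/4⌋ = $35,929 → take DB $36,878. Book value $140,138.
Year 4: DB = ⌊$140,138 × 125%/6⌋ = $29,195; SL = ⌊$106,838/3⌋ = $35,612 → take SL $35,612. Book value $104,526.
Year 5: DB = ⌊$104,526 × 125%/6⌋ = $21,776; SL = ⌊$71,226/2⌋ = $35,613 → take SL $35,613. Book value $68,913.
Accumulated through year 5 = $282,439 − $68,913 = $213,526.

$213,526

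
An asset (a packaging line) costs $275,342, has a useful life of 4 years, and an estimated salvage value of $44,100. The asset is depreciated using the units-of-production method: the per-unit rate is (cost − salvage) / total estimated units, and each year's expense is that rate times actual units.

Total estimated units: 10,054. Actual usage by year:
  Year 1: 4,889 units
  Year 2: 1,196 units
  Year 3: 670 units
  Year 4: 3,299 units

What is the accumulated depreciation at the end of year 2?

$139,955

Depreciable base = $275,342 − $44,100 = $231,242.
Rate = $231,242 / 10,054 units = $23 per unit.
Year 1: 4,889 × $23 = $112,447. Book value $162,895.
Year 2: 1,196 × $23 = $27,508. Book value $135,387.
Accumulated through year 2 = $275,342 − $135,387 = $139,955.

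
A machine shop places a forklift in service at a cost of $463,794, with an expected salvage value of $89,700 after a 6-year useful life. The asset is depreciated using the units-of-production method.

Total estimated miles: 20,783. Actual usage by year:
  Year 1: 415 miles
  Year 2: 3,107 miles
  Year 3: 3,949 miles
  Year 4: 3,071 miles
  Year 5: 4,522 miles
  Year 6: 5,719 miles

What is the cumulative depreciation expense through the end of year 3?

Depreciable base = $463,794 − $89,700 = $374,094.
Rate = $374,094 / 20,783 miles = $18 per mile.
Year 1: 415 × $18 = $7,470. Book value $456,324.
Year 2: 3,107 × $18 = $55,926. Book value $400,398.
Year 3: 3,949 × $18 = $71,082. Book value $329,316.
Accumulated through year 3 = $463,794 − $329,316 = $134,478.

$134,478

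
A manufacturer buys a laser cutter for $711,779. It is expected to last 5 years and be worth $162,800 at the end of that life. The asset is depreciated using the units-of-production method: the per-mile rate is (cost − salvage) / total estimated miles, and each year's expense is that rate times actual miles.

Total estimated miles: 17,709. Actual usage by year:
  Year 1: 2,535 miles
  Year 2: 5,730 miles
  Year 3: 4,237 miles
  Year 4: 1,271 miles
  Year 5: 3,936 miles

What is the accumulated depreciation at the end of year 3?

Depreciable base = $711,779 − $162,800 = $548,979.
Rate = $548,979 / 17,709 miles = $31 per mile.
Year 1: 2,535 × $31 = $78,585. Book value $633,194.
Year 2: 5,730 × $31 = $177,630. Book value $455,564.
Year 3: 4,237 × $31 = $131,347. Book value $324,217.
Accumulated through year 3 = $711,779 − $324,217 = $387,562.

$387,562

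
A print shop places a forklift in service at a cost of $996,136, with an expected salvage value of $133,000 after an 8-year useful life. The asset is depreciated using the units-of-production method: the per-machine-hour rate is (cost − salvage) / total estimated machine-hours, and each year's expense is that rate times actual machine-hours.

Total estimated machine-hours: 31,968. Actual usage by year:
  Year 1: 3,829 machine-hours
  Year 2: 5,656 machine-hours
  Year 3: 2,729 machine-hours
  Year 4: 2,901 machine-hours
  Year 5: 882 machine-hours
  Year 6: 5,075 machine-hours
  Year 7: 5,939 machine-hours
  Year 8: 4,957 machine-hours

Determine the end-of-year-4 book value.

Depreciable base = $996,136 − $133,000 = $863,136.
Rate = $863,136 / 31,968 machine-hours = $27 per machine-hour.
Year 1: 3,829 × $27 = $103,383. Book value $892,753.
Year 2: 5,656 × $27 = $152,712. Book value $740,041.
Year 3: 2,729 × $27 = $73,683. Book value $666,358.
Year 4: 2,901 × $27 = $78,327. Book value $588,031.

$588,031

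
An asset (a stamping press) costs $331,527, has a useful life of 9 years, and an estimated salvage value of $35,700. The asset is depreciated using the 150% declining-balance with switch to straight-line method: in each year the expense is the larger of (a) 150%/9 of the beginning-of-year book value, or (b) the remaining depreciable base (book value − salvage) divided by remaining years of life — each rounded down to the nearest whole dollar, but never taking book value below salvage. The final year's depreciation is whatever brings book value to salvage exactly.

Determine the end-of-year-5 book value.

$133,235

Depreciable base = $331,527 − $35,700 = $295,827.
Year 1: DB = ⌊$331,527 × 150%/9⌋ = $55,254; SL = ⌊$295,827/9⌋ = $32,869 → take DB $55,254. Book value $276,273.
Year 2: DB = ⌊$276,273 × 150%/9⌋ = $46,045; SL = ⌊$240,573/8⌋ = $30,071 → take DB $46,045. Book value $230,228.
Year 3: DB = ⌊$230,228 × 150%/9⌋ = $38,371; SL = ⌊$194,528/7⌋ = $27,789 → take DB $38,371. Book value $191,857.
Year 4: DB = ⌊$191,857 × 150%/9⌋ = $31,976; SL = ⌊$156,157/6⌋ = $26,026 → take DB $31,976. Book value $159,881.
Year 5: DB = ⌊$159,881 × 150%/9⌋ = $26,646; SL = ⌊$124,181/5⌋ = $24,836 → take DB $26,646. Book value $133,235.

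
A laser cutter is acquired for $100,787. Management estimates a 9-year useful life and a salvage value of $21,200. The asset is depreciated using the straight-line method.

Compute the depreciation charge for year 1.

$8,843

Depreciable base = $100,787 − $21,200 = $79,587.
Annual expense = $79,587 / 9 = $8,843.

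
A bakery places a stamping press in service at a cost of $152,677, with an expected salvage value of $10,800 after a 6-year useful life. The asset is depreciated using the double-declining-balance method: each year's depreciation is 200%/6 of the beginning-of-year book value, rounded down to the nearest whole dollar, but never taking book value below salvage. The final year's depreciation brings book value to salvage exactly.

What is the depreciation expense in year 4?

Depreciable base = $152,677 − $10,800 = $141,877.
Year 1: ⌊$152,677 × 200%/6⌋ = $50,892. Book value $101,785.
Year 2: ⌊$101,785 × 200%/6⌋ = $33,928. Book value $67,857.
Year 3: ⌊$67,857 × 200%/6⌋ = $22,619. Book value $45,238.
Year 4: ⌊$45,238 × 200%/6⌋ = $15,079. Book value $30,159.

$15,079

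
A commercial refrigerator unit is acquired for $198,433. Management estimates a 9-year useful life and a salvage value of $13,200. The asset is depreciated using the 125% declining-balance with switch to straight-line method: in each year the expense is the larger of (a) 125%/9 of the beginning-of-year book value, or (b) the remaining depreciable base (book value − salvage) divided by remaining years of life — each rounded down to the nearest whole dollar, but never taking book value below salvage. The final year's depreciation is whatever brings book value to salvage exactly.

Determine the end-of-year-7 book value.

$51,036

Depreciable base = $198,433 − $13,200 = $185,233.
Year 1: DB = ⌊$198,433 × 125%/9⌋ = $27,560; SL = ⌊$185,233/9⌋ = $20,581 → take DB $27,560. Book value $170,873.
Year 2: DB = ⌊$170,873 × 125%/9⌋ = $23,732; SL = ⌊$157,673/8⌋ = $19,709 → take DB $23,732. Book value $147,141.
Year 3: DB = ⌊$147,141 × 125%/9⌋ = $20,436; SL = ⌊$133,941/7⌋ = $19,134 → take DB $20,436. Book value $126,705.
Year 4: DB = ⌊$126,705 × 125%/9⌋ = $17,597; SL = ⌊$113,505/6⌋ = $18,917 → take SL $18,917. Book value $107,788.
Year 5: DB = ⌊$107,788 × 125%/9⌋ = $14,970; SL = ⌊$94,588/5⌋ = $18,917 → take SL $18,917. Book value $88,871.
Year 6: DB = ⌊$88,871 × 125%/9⌋ = $12,343; SL = ⌊$75,671/4⌋ = $18,917 → take SL $18,917. Book value $69,954.
Year 7: DB = ⌊$69,954 × 125%/9⌋ = $9,715; SL = ⌊$56,754/3⌋ = $18,918 → take SL $18,918. Book value $51,036.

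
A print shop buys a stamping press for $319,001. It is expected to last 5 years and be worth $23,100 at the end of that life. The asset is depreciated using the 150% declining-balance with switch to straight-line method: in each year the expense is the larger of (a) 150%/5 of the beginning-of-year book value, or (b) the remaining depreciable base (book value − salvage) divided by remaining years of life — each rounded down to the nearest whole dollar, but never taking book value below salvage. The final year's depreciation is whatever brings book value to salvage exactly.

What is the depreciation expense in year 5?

Depreciable base = $319,001 − $23,100 = $295,901.
Year 1: DB = ⌊$319,001 × 150%/5⌋ = $95,700; SL = ⌊$295,901/5⌋ = $59,180 → take DB $95,700. Book value $223,301.
Year 2: DB = ⌊$223,301 × 150%/5⌋ = $66,990; SL = ⌊$200,201/4⌋ = $50,050 → take DB $66,990. Book value $156,311.
Year 3: DB = ⌊$156,311 × 150%/5⌋ = $46,893; SL = ⌊$133,211/3⌋ = $44,403 → take DB $46,893. Book value $109,418.
Year 4: DB = ⌊$109,418 × 150%/5⌋ = $32,825; SL = ⌊$86,318/2⌋ = $43,159 → take SL $43,159. Book value $66,259.
Year 5 (final): $66,259 − $23,100 = $43,159. Book value $23,100.

$43,159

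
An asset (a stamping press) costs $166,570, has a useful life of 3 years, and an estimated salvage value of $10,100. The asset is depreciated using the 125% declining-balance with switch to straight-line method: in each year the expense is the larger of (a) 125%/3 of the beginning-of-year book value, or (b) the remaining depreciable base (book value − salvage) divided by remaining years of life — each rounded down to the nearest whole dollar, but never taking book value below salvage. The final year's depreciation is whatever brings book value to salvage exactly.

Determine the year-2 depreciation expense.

Depreciable base = $166,570 − $10,100 = $156,470.
Year 1: DB = ⌊$166,570 × 125%/3⌋ = $69,404; SL = ⌊$156,470/3⌋ = $52,156 → take DB $69,404. Book value $97,166.
Year 2: DB = ⌊$97,166 × 125%/3⌋ = $40,485; SL = ⌊$87,066/2⌋ = $43,533 → take SL $43,533. Book value $53,633.

$43,533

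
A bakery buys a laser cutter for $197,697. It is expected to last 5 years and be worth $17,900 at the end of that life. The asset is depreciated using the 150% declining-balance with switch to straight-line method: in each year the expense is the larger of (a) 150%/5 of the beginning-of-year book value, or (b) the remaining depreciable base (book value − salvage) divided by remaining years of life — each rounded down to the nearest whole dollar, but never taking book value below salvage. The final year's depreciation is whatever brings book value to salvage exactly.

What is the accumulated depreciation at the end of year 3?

$129,886

Depreciable base = $197,697 − $17,900 = $179,797.
Year 1: DB = ⌊$197,697 × 150%/5⌋ = $59,309; SL = ⌊$179,797/5⌋ = $35,959 → take DB $59,309. Book value $138,388.
Year 2: DB = ⌊$138,388 × 150%/5⌋ = $41,516; SL = ⌊$120,488/4⌋ = $30,122 → take DB $41,516. Book value $96,872.
Year 3: DB = ⌊$96,872 × 150%/5⌋ = $29,061; SL = ⌊$78,972/3⌋ = $26,324 → take DB $29,061. Book value $67,811.
Accumulated through year 3 = $197,697 − $67,811 = $129,886.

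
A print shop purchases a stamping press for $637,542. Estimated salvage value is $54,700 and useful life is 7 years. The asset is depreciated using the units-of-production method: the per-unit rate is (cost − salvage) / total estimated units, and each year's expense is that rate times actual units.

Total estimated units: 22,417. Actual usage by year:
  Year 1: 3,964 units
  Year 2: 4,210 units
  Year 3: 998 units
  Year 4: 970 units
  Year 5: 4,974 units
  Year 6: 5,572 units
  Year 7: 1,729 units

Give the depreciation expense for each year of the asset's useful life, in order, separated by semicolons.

Depreciable base = $637,542 − $54,700 = $582,842.
Rate = $582,842 / 22,417 units = $26 per unit.
Year 1: 3,964 × $26 = $103,064. Book value $534,478.
Year 2: 4,210 × $26 = $109,460. Book value $425,018.
Year 3: 998 × $26 = $25,948. Book value $399,070.
Year 4: 970 × $26 = $25,220. Book value $373,850.
Year 5: 4,974 × $26 = $129,324. Book value $244,526.
Year 6: 5,572 × $26 = $144,872. Book value $99,654.
Year 7: 1,729 × $26 = $44,954. Book value $54,700.

$103,064; $109,460; $25,948; $25,220; $129,324; $144,872; $44,954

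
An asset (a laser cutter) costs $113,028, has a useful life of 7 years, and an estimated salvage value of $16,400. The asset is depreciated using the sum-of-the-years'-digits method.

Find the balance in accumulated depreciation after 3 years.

$62,118

Depreciable base = $113,028 − $16,400 = $96,628.
Sum of the years' digits = 7+6+5+4+3+2+1 = 28.
Year 1: $96,628 × 7/28 = $24,157. Book value $88,871.
Year 2: $96,628 × 6/28 = $20,706. Book value $68,165.
Year 3: $96,628 × 5/28 = $17,255. Book value $50,910.
Accumulated through year 3 = $113,028 − $50,910 = $62,118.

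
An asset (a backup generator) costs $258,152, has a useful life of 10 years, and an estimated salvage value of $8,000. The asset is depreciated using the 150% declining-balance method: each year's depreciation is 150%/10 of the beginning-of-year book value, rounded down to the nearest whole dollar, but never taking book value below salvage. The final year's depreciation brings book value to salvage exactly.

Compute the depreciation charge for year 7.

Depreciable base = $258,152 − $8,000 = $250,152.
Year 1: ⌊$258,152 × 150%/10⌋ = $38,722. Book value $219,430.
Year 2: ⌊$219,430 × 150%/10⌋ = $32,914. Book value $186,516.
Year 3: ⌊$186,516 × 150%/10⌋ = $27,977. Book value $158,539.
Year 4: ⌊$158,539 × 150%/10⌋ = $23,780. Book value $134,759.
Year 5: ⌊$134,759 × 150%/10⌋ = $20,213. Book value $114,546.
Year 6: ⌊$114,546 × 150%/10⌋ = $17,181. Book value $97,365.
Year 7: ⌊$97,365 × 150%/10⌋ = $14,604. Book value $82,761.

$14,604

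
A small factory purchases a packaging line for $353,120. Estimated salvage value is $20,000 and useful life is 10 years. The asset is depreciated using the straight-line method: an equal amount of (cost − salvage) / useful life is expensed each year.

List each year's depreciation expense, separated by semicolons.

$33,312; $33,312; $33,312; $33,312; $33,312; $33,312; $33,312; $33,312; $33,312; $33,312

Depreciable base = $353,120 − $20,000 = $333,120.
Annual expense = $333,120 / 10 = $33,312.
End of year 1: book value $319,808.
End of year 2: book value $286,496.
End of year 3: book value $253,184.
End of year 4: book value $219,872.
End of year 5: book value $186,560.
End of year 6: book value $153,248.
End of year 7: book value $119,936.
End of year 8: book value $86,624.
End of year 9: book value $53,312.
End of year 10: book value $20,000.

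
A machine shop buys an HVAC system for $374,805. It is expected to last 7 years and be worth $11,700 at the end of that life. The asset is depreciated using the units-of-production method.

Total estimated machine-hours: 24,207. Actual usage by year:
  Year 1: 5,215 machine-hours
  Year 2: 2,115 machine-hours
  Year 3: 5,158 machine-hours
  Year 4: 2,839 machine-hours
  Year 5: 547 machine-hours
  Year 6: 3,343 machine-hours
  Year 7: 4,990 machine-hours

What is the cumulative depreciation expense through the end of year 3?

$187,320

Depreciable base = $374,805 − $11,700 = $363,105.
Rate = $363,105 / 24,207 machine-hours = $15 per machine-hour.
Year 1: 5,215 × $15 = $78,225. Book value $296,580.
Year 2: 2,115 × $15 = $31,725. Book value $264,855.
Year 3: 5,158 × $15 = $77,370. Book value $187,485.
Accumulated through year 3 = $374,805 − $187,485 = $187,320.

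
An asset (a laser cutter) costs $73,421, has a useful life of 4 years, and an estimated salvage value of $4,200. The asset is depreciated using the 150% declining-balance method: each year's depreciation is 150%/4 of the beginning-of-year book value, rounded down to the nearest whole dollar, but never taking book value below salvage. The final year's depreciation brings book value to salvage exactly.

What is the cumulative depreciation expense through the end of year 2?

$44,740

Depreciable base = $73,421 − $4,200 = $69,221.
Year 1: ⌊$73,421 × 150%/4⌋ = $27,532. Book value $45,889.
Year 2: ⌊$45,889 × 150%/4⌋ = $17,208. Book value $28,681.
Accumulated through year 2 = $73,421 − $28,681 = $44,740.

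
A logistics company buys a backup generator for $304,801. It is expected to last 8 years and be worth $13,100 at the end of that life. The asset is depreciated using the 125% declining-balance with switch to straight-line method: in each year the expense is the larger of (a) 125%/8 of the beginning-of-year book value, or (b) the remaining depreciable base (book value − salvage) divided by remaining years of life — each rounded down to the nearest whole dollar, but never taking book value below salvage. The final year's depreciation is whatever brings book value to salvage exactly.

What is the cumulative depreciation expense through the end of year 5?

$189,754

Depreciable base = $304,801 − $13,100 = $291,701.
Year 1: DB = ⌊$304,801 × 125%/8⌋ = $47,625; SL = ⌊$291,701/8⌋ = $36,462 → take DB $47,625. Book value $257,176.
Year 2: DB = ⌊$257,176 × 125%/8⌋ = $40,183; SL = ⌊$244,076/7⌋ = $34,868 → take DB $40,183. Book value $216,993.
Year 3: DB = ⌊$216,993 × 125%/8⌋ = $33,905; SL = ⌊$203,893/6⌋ = $33,982 → take SL $33,982. Book value $183,011.
Year 4: DB = ⌊$183,011 × 125%/8⌋ = $28,595; SL = ⌊$169,911/5⌋ = $33,982 → take SL $33,982. Book value $149,029.
Year 5: DB = ⌊$149,029 × 125%/8⌋ = $23,285; SL = ⌊$135,929/4⌋ = $33,982 → take SL $33,982. Book value $115,047.
Accumulated through year 5 = $304,801 − $115,047 = $189,754.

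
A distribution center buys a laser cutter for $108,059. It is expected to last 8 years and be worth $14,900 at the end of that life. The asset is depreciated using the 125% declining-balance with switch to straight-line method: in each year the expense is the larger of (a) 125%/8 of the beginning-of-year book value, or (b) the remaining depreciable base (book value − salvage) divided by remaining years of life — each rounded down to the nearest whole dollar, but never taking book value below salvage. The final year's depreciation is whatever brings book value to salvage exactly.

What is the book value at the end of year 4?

$54,767

Depreciable base = $108,059 − $14,900 = $93,159.
Year 1: DB = ⌊$108,059 × 125%/8⌋ = $16,884; SL = ⌊$93,159/8⌋ = $11,644 → take DB $16,884. Book value $91,175.
Year 2: DB = ⌊$91,175 × 125%/8⌋ = $14,246; SL = ⌊$76,275/7⌋ = $10,896 → take DB $14,246. Book value $76,929.
Year 3: DB = ⌊$76,929 × 125%/8⌋ = $12,020; SL = ⌊$62,029/6⌋ = $10,338 → take DB $12,020. Book value $64,909.
Year 4: DB = ⌊$64,909 × 125%/8⌋ = $10,142; SL = ⌊$50,009/5⌋ = $10,001 → take DB $10,142. Book value $54,767.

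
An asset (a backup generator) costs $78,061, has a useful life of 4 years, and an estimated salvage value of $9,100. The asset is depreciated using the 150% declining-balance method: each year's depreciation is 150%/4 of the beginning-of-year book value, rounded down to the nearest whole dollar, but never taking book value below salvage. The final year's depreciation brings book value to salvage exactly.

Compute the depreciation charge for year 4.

Depreciable base = $78,061 − $9,100 = $68,961.
Year 1: ⌊$78,061 × 150%/4⌋ = $29,272. Book value $48,789.
Year 2: ⌊$48,789 × 150%/4⌋ = $18,295. Book value $30,494.
Year 3: ⌊$30,494 × 150%/4⌋ = $11,435. Book value $19,059.
Year 4 (final): $19,059 − $9,100 = $9,959. Book value $9,100.

$9,959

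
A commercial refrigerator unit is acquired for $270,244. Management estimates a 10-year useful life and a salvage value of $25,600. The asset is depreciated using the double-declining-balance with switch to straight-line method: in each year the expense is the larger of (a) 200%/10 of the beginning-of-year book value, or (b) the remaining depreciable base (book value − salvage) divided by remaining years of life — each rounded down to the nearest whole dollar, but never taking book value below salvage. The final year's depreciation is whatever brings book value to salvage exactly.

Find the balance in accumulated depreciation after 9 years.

Depreciable base = $270,244 − $25,600 = $244,644.
Year 1: DB = ⌊$270,244 × 200%/10⌋ = $54,048; SL = ⌊$244,644/10⌋ = $24,464 → take DB $54,048. Book value $216,196.
Year 2: DB = ⌊$216,196 × 200%/10⌋ = $43,239; SL = ⌊$190,596/9⌋ = $21,177 → take DB $43,239. Book value $172,957.
Year 3: DB = ⌊$172,957 × 200%/10⌋ = $34,591; SL = ⌊$147,357/8⌋ = $18,419 → take DB $34,591. Book value $138,366.
Year 4: DB = ⌊$138,366 × 200%/10⌋ = $27,673; SL = ⌊$112,766/7⌋ = $16,109 → take DB $27,673. Book value $110,693.
Year 5: DB = ⌊$110,693 × 200%/10⌋ = $22,138; SL = ⌊$85,093/6⌋ = $14,182 → take DB $22,138. Book value $88,555.
Year 6: DB = ⌊$88,555 × 200%/10⌋ = $17,711; SL = ⌊$62,955/5⌋ = $12,591 → take DB $17,711. Book value $70,844.
Year 7: DB = ⌊$70,844 × 200%/10⌋ = $14,168; SL = ⌊$45,244/4⌋ = $11,311 → take DB $14,168. Book value $56,676.
Year 8: DB = ⌊$56,676 × 200%/10⌋ = $11,335; SL = ⌊$31,076/3⌋ = $10,358 → take DB $11,335. Book value $45,341.
Year 9: DB = ⌊$45,341 × 200%/10⌋ = $9,068; SL = ⌊$19,741/2⌋ = $9,870 → take SL $9,870. Book value $35,471.
Accumulated through year 9 = $270,244 − $35,471 = $234,773.

$234,773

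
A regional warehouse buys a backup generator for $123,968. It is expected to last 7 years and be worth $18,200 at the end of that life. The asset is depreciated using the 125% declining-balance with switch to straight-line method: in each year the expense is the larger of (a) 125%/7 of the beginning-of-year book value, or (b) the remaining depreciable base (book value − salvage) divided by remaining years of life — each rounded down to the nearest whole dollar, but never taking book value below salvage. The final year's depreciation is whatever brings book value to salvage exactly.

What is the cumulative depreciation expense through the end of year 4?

Depreciable base = $123,968 − $18,200 = $105,768.
Year 1: DB = ⌊$123,968 × 125%/7⌋ = $22,137; SL = ⌊$105,768/7⌋ = $15,109 → take DB $22,137. Book value $101,831.
Year 2: DB = ⌊$101,831 × 125%/7⌋ = $18,184; SL = ⌊$83,631/6⌋ = $13,938 → take DB $18,184. Book value $83,647.
Year 3: DB = ⌊$83,647 × 125%/7⌋ = $14,936; SL = ⌊$65,447/5⌋ = $13,089 → take DB $14,936. Book value $68,711.
Year 4: DB = ⌊$68,711 × 125%/7⌋ = $12,269; SL = ⌊$50,511/4⌋ = $12,627 → take SL $12,627. Book value $56,084.
Accumulated through year 4 = $123,968 − $56,084 = $67,884.

$67,884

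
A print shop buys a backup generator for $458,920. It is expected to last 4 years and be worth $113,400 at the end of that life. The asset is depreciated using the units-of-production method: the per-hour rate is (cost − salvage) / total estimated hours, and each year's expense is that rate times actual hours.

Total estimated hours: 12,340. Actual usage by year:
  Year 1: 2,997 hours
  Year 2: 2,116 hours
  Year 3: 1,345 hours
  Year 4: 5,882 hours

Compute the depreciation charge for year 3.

$37,660

Depreciable base = $458,920 − $113,400 = $345,520.
Rate = $345,520 / 12,340 hours = $28 per hour.
Year 1: 2,997 × $28 = $83,916. Book value $375,004.
Year 2: 2,116 × $28 = $59,248. Book value $315,756.
Year 3: 1,345 × $28 = $37,660. Book value $278,096.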